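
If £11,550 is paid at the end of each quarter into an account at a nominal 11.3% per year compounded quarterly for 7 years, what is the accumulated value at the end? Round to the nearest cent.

£483,074.01

With 4 periods per year: i = 0.02825, n = 28.
Accumulation factor s(28|0.02825) = 41.824590; FV = 11550 × 41.824590 = 483,074.0133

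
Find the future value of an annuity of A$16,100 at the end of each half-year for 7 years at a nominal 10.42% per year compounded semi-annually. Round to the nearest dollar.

i = 0.1042/2 = 0.0521 per half-year; n = 7·2 = 14.
Accumulation factor s(14|0.0521) = 19.886683; FV = 16100 × 19.886683 = 320,175.5940

A$320,176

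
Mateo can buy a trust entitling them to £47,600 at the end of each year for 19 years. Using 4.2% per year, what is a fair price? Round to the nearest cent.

Annuity factor a(19|0.042) = 12.913600; PV = 47600 × 12.913600 = 614,687.3701

£614,687.37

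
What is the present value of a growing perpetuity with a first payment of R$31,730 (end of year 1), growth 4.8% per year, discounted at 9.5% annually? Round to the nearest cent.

R$675,106.38

PV = D₁/(r − g) = 31730/(0.095 − 0.048) = 675,106.3830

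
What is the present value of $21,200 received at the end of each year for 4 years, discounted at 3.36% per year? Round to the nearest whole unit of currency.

$78,129

PV = 21200 × [1 − (1+0.0336)^(−4)] / 0.0336 = 21200 × 3.685319 = 78,128.7731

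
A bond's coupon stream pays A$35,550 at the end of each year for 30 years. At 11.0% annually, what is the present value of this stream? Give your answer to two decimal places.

PV = 35550 × [1 − (1+0.11)^(−30)] / 0.11 = 35550 × 8.693793 = 309,064.3260

A$309,064.33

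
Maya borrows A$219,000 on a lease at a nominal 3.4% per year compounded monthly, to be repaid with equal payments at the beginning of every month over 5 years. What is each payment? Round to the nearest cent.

A$3,962.96

i = 0.034/12 = 0.00283333 per month; n = 5·12 = 60.
Annuity-PV factor × (1+i) = 55.261671; PMT = 219000 / 55.261671 = 3,962.9638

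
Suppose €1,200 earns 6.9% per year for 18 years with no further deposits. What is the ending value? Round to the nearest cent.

€3,988.23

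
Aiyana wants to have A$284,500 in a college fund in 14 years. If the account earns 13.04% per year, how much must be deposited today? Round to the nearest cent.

A$51,148.42

PV = 284,500 / (1 + 0.1304)^14 = 284,500 / 5.562245 = 51,148.4158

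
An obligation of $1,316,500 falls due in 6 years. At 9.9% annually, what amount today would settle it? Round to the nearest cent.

PV = FV·(1+i)^(−n) = 1,316,500 × 0.567563 = 747,196.2935

$747,196.29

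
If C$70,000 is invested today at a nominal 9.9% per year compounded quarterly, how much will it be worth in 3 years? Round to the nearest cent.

Periodic rate i = 0.099/4 = 0.02475; n = 3 × 4 = 12 periods.
FV = PV·(1+i)^n = 70,000 × 1.340958 = 93,867.0488

C$93,867.05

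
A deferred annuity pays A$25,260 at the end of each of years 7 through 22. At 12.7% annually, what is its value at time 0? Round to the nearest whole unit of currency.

A$82,738

PV at t=6 (ordinary 16-year annuity): 25260 × a(16|0.127) = 25260 × 6.711460 = 169,531.4908
Discount back 6 years: 169,531.4908 × (1+0.127)^(−6) = 169,531.4908 × 0.488041 = 82,738.3555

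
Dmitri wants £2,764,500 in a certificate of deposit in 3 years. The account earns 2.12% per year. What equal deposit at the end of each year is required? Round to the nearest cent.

£902,237.40

PMT = 2.7645e+06 / ( [(1+0.0212)^3 − 1] / 0.0212 ) = 2.7645e+06 / 3.064049 = 902,237.3999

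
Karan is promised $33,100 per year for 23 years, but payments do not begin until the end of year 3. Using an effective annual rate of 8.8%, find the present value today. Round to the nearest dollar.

$272,082

PV at t=2 (ordinary 23-year annuity): 33100 × a(23|0.088) = 33100 × 9.730386 = 322,075.7802
PV₀ = 322,075.7802 / (1+0.088)^2 = 322,075.7802 / 1.183744 = 272,082.2916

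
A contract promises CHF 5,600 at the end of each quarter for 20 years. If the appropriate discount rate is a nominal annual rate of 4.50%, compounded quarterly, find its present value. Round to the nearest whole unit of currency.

With 4 periods per year: i = 0.01125, n = 80.
Annuity factor a(80|0.01125) = 52.567311; PV = 5600 × 52.567311 = 294,376.9411

CHF 294,377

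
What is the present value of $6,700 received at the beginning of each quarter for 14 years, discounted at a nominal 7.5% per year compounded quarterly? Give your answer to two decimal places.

With 4 periods per year: i = 0.01875, n = 56.
PV = PMT · [1 − (1+i)^(−n)] / i × (1+i) = 6700 · 35.134293 = 235,399.7599
Payments are at the start of each period, so multiply by (1+i).

$235,399.76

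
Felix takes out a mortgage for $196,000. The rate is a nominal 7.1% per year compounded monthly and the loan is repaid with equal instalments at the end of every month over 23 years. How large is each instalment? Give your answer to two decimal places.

$1,442.88

i = 0.071/12 = 0.00591667 per month; n = 23·12 = 276.
Annuity-PV factor = 135.839169; PMT = 196000 / 135.839169 = 1,442.8828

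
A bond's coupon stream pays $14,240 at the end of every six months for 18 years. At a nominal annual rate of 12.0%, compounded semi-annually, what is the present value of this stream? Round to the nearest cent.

With 2 periods per year: i = 0.06, n = 36.
PV = 14240 × [1 − (1+0.06)^(−36)] / 0.06 = 14240 × 14.620987 = 208,202.8568

$208,202.86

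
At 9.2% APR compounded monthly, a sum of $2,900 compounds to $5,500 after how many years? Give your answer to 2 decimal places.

Periodic rate i = 0.092/12 = 0.00766667.
n = ln(5500/2900) / ln(1+0.00766667) = ln(1.89655) / 0.007637 = 83.8027 months
= 83.8027/12 years

6.98 years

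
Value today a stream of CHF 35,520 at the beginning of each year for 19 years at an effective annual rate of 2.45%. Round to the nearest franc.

CHF 547,556

Annuity factor a(19|0.0245) × (1+i) = 15.415435; PV = 35520 × 15.415435 = 547,556.2651
(annuity-due: payments at period start, so ×(1+i).)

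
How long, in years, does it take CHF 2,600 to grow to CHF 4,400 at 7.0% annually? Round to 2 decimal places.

7.78 years

n = ln(4400/2600) / ln(1+0.07) = ln(1.69231) / 0.067659 = 7.7757 years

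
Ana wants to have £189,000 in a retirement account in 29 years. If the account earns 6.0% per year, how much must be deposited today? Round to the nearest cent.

£34,881.22

PV = FV·(1+i)^(−n) = 189,000 × 0.184557 = 34,881.2236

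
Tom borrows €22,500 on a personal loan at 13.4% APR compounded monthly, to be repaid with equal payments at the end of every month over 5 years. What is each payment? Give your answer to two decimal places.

€516.56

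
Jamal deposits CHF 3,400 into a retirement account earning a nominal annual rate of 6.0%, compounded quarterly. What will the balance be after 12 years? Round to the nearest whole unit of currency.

With 4 periods per year: i = 0.015, n = 48.
FV = 3,400 × (1 + 0.015)^48 = 6,947.8262

CHF 6,948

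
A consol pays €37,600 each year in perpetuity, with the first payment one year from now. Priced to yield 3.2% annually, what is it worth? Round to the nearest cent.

PV = PMT / i = 37600 / 0.032 = 1,175,000.0000

€1,175,000.00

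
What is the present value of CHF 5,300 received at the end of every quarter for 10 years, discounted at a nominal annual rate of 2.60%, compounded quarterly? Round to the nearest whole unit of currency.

Periodic rate i = 0.026/4 = 0.0065; n = 10 × 4 = 40 periods.
Annuity factor a(40|0.0065) = 35.122987; PV = 5300 × 35.122987 = 186,151.8285

CHF 186,152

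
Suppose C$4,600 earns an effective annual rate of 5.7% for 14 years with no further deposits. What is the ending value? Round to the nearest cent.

C$9,995.57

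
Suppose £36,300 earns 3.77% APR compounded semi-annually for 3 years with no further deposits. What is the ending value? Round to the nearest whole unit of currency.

£40,604

Periodic rate i = 0.0377/2 = 0.01885; n = 3 × 2 = 6 periods.
FV = 36,300 × (1 + 0.01885)^6 = 40,603.9350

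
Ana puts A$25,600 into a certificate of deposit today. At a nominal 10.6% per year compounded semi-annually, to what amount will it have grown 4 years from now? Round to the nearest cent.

A$38,696.08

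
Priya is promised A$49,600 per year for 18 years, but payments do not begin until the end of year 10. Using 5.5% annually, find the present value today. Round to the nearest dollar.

PV at t=9 (ordinary 18-year annuity): 49600 × a(18|0.055) = 49600 × 11.246074 = 557,805.2935
Discount back 9 years: 557,805.2935 × (1+0.055)^(−9) = 557,805.2935 × 0.617629 = 344,516.8714

A$344,517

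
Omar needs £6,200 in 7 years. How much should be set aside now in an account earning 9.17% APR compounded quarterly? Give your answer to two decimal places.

£3,286.74

With 4 periods per year: i = 0.022925, n = 28.
PV = 6,200 / (1 + 0.022925)^28 = 6,200 / 1.886367 = 3,286.7411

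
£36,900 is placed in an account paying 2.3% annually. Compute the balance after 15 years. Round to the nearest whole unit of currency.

36,900 × (1+0.023)^15 = 36,900 × 1.406483 = 51,899.2249

£51,899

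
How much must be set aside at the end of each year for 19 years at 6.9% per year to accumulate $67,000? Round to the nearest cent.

FV-annuity factor = 36.997770; PMT = 67000 / 36.997770 = 1,810.9200

$1,810.92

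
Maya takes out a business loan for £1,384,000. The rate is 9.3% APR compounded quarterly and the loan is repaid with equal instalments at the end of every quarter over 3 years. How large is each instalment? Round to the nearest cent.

£133,496.59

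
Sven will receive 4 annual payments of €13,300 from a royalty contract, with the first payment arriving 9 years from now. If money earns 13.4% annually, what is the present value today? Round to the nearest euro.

€14,347

Value one period before first payment (t=8): 13300 × [1 − (1+0.134)^(−4)] / 0.134 = 13300 × 2.949919 = 39,233.9202
PV₀ = 39,233.9202 / (1+0.134)^8 = 39,233.9202 / 2.734667 = 14,346.8735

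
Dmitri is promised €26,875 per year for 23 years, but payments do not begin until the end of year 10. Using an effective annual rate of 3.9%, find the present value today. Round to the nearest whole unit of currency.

€285,789

Value one period before first payment (t=9): 26875 × [1 − (1+0.039)^(−23)] / 0.039 = 26875 × 15.005039 = 403,260.4126
PV₀ = 403,260.4126 / (1+0.039)^9 = 403,260.4126 / 1.411042 = 285,789.1009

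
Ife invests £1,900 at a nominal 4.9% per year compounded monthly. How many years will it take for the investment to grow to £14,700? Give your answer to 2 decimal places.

Periodic rate i = 0.049/12 = 0.00408333.
(1+i)^n = 14700/1900 = 7.73684, so n = ln 7.73684 / ln 1.00408 = 502.0820 months
= 502.0820/12 years

41.84 years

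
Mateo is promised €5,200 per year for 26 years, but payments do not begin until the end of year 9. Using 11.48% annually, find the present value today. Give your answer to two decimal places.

PV at t=8 (ordinary 26-year annuity): 5200 × a(26|0.1148) = 5200 × 8.194460 = 42,611.1907
Discount back 8 years: 42,611.1907 × (1+0.1148)^(−8) = 42,611.1907 × 0.419203 = 17,862.7364

€17,862.74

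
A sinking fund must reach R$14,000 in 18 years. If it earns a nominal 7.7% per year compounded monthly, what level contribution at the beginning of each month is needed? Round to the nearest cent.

Periodic rate i = 0.077/12 = 0.00641667; n = 18 × 12 = 216 periods.
FV-annuity factor × (1+i) = 467.576866; PMT = 14000 / 467.576866 = 29.9416

R$29.94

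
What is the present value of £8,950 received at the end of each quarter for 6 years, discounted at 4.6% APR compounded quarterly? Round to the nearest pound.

£186,776

Periodic rate i = 0.046/4 = 0.0115; n = 6 × 4 = 24 periods.
PV = PMT · [1 − (1+i)^(−n)] / i = 8950 · 20.868787 = 186,775.6395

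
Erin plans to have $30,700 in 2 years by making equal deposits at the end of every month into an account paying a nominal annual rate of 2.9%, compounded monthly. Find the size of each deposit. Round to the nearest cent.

Periodic rate i = 0.029/12 = 0.00241667; n = 2 × 12 = 24 periods.
FV-annuity factor = 24.678972; PMT = 30700 / 24.678972 = 1,243.9740

$1,243.97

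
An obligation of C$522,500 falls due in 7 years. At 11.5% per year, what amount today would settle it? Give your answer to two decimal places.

C$243,872.16

PV = 522,500 / (1 + 0.115)^7 = 522,500 / 2.142516 = 243,872.1590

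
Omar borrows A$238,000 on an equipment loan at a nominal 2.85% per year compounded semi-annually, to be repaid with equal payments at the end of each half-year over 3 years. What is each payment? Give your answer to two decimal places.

i = 0.0285/2 = 0.01425 per half-year; n = 3·2 = 6.
Annuity-PV factor = 5.711767; PMT = 238000 / 5.711767 = 41,668.3662

A$41,668.37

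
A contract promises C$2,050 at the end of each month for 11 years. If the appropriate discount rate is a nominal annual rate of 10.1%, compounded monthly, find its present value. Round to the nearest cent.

Periodic rate i = 0.101/12 = 0.00841667; n = 11 × 12 = 132 periods.
Annuity factor a(132|0.00841667) = 79.513206; PV = 2050 × 79.513206 = 163,002.0729

C$163,002.07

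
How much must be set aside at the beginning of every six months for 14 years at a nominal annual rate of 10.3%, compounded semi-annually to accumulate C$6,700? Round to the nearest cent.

Periodic rate i = 0.103/2 = 0.0515; n = 14 × 2 = 28 periods.
PMT = 6700 / ( [(1+0.0515)^28 − 1] / 0.0515 × (1+i) ) = 6700 / 62.885747 = 106.5424

C$106.54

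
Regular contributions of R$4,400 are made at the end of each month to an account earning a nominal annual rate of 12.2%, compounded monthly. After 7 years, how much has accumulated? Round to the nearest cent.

i = 0.122/12 = 0.0101667 per month; n = 7·12 = 84.
FV = PMT · [(1+i)^n − 1] / i = 4400 · 131.696762 = 579,465.7510

R$579,465.75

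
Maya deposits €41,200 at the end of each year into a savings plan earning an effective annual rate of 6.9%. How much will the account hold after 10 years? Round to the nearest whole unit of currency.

€566,556

FV = 41200 × [(1+0.069)^10 − 1] / 0.069 = 41200 × 13.751361 = 566,556.0626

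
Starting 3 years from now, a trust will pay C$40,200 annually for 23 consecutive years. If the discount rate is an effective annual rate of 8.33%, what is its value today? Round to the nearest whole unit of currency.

C$345,936

PV at t=2 (ordinary 23-year annuity): 40200 × a(23|0.0833) = 40200 × 10.098754 = 405,969.8947
Discount back 2 years: 405,969.8947 × (1+0.0833)^(−2) = 405,969.8947 × 0.852123 = 345,936.4647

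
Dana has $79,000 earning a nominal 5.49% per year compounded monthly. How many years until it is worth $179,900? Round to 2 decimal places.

Periodic rate i = 0.0549/12 = 0.004575.
n = ln(179900/79000) / ln(1+0.004575) = ln(2.27722) / 0.004565 = 180.2917 months
= 180.2917/12 years

15.02 years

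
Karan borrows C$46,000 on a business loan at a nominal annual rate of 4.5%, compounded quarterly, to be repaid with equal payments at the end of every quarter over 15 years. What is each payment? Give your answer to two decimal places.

i = 0.045/4 = 0.01125 per quarter; n = 15·4 = 60.
PMT = 46000 / ( [1 − (1+0.01125)^(−60)] / 0.01125 ) = 46000 / 43.459656 = 1,058.4529

C$1,058.45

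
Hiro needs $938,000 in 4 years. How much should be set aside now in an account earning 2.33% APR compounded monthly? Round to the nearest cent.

$854,605.80

With 12 periods per year: i = 0.00194167, n = 48.
PV = FV·(1+i)^(−n) = 938,000 × 0.911094 = 854,605.8032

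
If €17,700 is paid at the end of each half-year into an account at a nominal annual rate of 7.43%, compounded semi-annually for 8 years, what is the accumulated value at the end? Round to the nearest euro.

Periodic rate i = 0.0743/2 = 0.03715; n = 8 × 2 = 16 periods.
FV = PMT · [(1+i)^n − 1] / i = 17700 · 21.333101 = 377,595.8832

€377,596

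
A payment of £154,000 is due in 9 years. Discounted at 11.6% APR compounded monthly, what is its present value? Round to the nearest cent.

£54,487.23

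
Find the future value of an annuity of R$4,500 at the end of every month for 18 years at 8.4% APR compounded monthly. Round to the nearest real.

R$2,257,691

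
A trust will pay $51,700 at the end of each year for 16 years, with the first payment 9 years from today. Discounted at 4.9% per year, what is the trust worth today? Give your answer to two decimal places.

$384,878.18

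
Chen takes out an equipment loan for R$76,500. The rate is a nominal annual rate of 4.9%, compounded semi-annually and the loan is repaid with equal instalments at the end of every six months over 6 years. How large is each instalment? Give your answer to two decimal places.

R$7,435.21

Periodic rate i = 0.049/2 = 0.0245; n = 6 × 2 = 12 periods.
PMT = 76500 / ( [1 − (1+0.0245)^(−12)] / 0.0245 ) = 76500 / 10.288888 = 7,435.2057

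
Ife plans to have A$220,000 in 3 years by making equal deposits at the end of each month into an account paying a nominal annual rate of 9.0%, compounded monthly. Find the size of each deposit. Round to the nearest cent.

i = 0.09/12 = 0.0075 per month; n = 3·12 = 36.
PMT = 220000 / ( [(1+0.0075)^36 − 1] / 0.0075 ) = 220000 / 41.152716 = 5,345.9412

A$5,345.94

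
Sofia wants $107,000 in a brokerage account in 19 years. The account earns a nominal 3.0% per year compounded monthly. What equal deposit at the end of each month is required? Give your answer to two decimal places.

$348.76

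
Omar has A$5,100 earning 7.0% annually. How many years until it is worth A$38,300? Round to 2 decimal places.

n = ln(38300/5100) / ln(1+0.07) = ln(7.50980) / 0.067659 = 29.7997 years

29.80 years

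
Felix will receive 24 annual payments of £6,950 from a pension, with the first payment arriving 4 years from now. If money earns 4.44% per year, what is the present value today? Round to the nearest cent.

£88,965.44

Value one period before first payment (t=3): 6950 × [1 − (1+0.0444)^(−24)] / 0.0444 = 6950 × 14.582672 = 101,349.5719
Discount back 3 years: 101,349.5719 × (1+0.0444)^(−3) = 101,349.5719 × 0.877808 = 88,965.4396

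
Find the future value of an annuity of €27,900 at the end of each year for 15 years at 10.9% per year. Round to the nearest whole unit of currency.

FV = PMT · [(1+i)^n − 1] / i = 27900 · 34.131551 = 952,270.2656

€952,270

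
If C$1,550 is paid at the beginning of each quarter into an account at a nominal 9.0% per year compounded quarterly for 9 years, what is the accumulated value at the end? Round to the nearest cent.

Periodic rate i = 0.09/4 = 0.0225; n = 9 × 4 = 36 periods.
Accumulation factor s(36|0.0225) × (1+i) = 55.797435; FV = 1550 × 55.797435 = 86,486.0243
(Beginning-of-period payments → annuity-due factor ×(1+i).)

C$86,486.02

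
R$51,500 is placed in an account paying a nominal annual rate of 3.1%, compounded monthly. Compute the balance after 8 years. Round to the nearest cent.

R$65,974.09

i = 0.031/12 = 0.00258333 per month; n = 8·12 = 96.
51,500 × (1+0.00258333)^96 = 51,500 × 1.281050 = 65,974.0858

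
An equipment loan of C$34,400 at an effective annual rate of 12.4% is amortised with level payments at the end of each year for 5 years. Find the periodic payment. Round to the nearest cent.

Annuity-PV factor = 3.569340; PMT = 34400 / 3.569340 = 9,637.6374

C$9,637.64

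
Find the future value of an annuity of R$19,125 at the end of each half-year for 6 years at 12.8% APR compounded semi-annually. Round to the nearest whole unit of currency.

Periodic rate i = 0.128/2 = 0.064; n = 6 × 2 = 12 periods.
FV = PMT · [(1+i)^n − 1] / i = 19125 · 17.269218 = 330,273.7873

R$330,274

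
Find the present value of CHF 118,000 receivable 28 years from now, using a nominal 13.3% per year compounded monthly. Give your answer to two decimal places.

i = 0.133/12 = 0.0110833 per month; n = 28·12 = 336.
PV = FV·(1+i)^(−n) = 118,000 × 0.024637 = 2,907.1423

CHF 2,907.14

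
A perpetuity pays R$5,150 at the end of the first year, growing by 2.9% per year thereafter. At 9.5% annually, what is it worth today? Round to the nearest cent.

PV = PMT / (i − g) = 5150 / (0.095 − 0.029) = 5150 / 0.066000 = 78,030.3030

R$78,030.30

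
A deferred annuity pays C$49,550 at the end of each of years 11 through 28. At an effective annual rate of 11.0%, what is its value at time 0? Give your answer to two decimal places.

C$134,398.92

PV at t=10 (ordinary 18-year annuity): 49550 × a(18|0.11) = 49550 × 7.701617 = 381,615.1012
PV₀ = 381,615.1012 / (1+0.11)^10 = 381,615.1012 / 2.839421 = 134,398.9155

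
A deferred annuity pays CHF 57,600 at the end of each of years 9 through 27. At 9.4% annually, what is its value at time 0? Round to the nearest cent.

Value one period before first payment (t=8): 57600 × [1 − (1+0.094)^(−19)] / 0.094 = 57600 × 8.708361 = 501,601.6128
PV₀ = 501,601.6128 / (1+0.094)^8 = 501,601.6128 / 2.051817 = 244,467.0592

CHF 244,467.06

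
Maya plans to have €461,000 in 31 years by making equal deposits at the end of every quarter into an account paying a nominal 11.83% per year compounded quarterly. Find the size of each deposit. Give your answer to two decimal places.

€377.48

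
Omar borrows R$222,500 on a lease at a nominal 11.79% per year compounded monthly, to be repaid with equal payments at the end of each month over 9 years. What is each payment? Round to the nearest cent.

Periodic rate i = 0.1179/12 = 0.009825; n = 9 × 12 = 108 periods.
PMT = 222500 / ( [1 − (1+0.009825)^(−108)] / 0.009825 ) = 222500 / 66.374371 = 3,352.1975

R$3,352.20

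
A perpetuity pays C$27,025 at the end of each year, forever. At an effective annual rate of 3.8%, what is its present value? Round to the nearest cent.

C$711,184.21

PV = C/r = 27025/0.038 = 711,184.2105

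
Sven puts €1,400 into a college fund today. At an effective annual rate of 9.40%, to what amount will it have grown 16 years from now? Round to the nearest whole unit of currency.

€5,894

FV = PV·(1+i)^n = 1,400 × 4.209952 = 5,893.9329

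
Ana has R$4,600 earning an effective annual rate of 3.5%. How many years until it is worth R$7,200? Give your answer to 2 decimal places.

13.02 years

n = ln(7200/4600) / ln(1+0.035) = ln(1.56522) / 0.034401 = 13.0234 years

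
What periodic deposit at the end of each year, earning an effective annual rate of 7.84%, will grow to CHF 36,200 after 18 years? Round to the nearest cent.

CHF 981.77

FV-annuity factor = 36.872325; PMT = 36200 / 36.872325 = 981.7661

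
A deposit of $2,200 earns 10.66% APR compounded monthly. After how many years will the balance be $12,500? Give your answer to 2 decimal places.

Periodic rate i = 0.1066/12 = 0.00888333.
(1+i)^n = 12500/2200 = 5.68182, so n = ln 5.68182 / ln 1.00888 = 196.4326 months
= 196.4326/12 years

16.37 years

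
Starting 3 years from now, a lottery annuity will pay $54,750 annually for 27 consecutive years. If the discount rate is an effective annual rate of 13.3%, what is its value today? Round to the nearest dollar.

$309,669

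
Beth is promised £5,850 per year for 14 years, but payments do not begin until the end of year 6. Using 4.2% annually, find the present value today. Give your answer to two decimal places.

£49,647.08

Value one period before first payment (t=5): 5850 × [1 − (1+0.042)^(−14)] / 0.042 = 5850 × 10.425009 = 60,986.3006
Discount back 5 years: 60,986.3006 × (1+0.042)^(−5) = 60,986.3006 × 0.814069 = 49,647.0782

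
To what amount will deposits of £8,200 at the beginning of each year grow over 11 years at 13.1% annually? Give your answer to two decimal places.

FV = 8200 × [(1+0.131)^11 − 1] / 0.131 × (1+i) = 8200 × 24.807467 = 203,421.2269
(annuity-due: payments at period start, so ×(1+i).)

£203,421.23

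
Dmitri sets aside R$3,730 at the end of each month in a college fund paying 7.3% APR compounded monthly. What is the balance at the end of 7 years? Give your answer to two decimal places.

R$407,364.34

With 12 periods per year: i = 0.00608333, n = 84.
FV = 3730 × [(1+0.00608333)^84 − 1] / 0.00608333 = 3730 × 109.212960 = 407,364.3392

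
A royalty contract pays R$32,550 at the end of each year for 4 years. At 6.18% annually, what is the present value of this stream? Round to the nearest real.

Annuity factor a(4|0.0618) = 3.450871; PV = 32550 × 3.450871 = 112,325.8534

R$112,326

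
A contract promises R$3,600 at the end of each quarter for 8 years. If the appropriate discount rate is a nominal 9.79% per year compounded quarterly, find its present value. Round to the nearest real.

i = 0.0979/4 = 0.024475 per quarter; n = 8·4 = 32.
PV = 3600 × [1 − (1+0.024475)^(−32)] / 0.024475 = 3600 × 22.011392 = 79,241.0109

R$79,241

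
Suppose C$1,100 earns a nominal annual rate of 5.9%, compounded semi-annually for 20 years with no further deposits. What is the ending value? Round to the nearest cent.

C$3,519.22

With 2 periods per year: i = 0.0295, n = 40.
1,100 × (1+0.0295)^40 = 1,100 × 3.199293 = 3,519.2225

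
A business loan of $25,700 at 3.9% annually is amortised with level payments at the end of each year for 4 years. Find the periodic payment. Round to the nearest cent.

Annuity-PV factor = 3.638466; PMT = 25700 / 3.638466 = 7,063.4159

$7,063.42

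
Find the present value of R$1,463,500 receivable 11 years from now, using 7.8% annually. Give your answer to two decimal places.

R$640,599.15

PV = FV·(1+i)^(−n) = 1,463,500 × 0.437717 = 640,599.1490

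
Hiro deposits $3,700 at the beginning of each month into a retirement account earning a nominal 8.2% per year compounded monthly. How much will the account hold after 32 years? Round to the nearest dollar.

Periodic rate i = 0.082/12 = 0.00683333; n = 32 × 12 = 384 periods.
FV = 3700 × [(1+0.00683333)^384 − 1] / 0.00683333 × (1+i) = 3700 × 1866.557841 = 6,906,264.0100
Payments are at the start of each period, so multiply by (1+i).

$6,906,264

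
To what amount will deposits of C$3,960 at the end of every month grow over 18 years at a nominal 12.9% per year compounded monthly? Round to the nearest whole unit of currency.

i = 0.129/12 = 0.01075 per month; n = 18·12 = 216.
FV = PMT · [(1+i)^n − 1] / i = 3960 · 843.765215 = 3,341,310.2498

C$3,341,310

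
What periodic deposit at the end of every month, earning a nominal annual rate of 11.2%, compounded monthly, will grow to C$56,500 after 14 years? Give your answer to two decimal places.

C$140.16

Periodic rate i = 0.112/12 = 0.00933333; n = 14 × 12 = 168 periods.
PMT = 56500 / ( [(1+0.00933333)^168 − 1] / 0.00933333 ) = 56500 / 403.102110 = 140.1630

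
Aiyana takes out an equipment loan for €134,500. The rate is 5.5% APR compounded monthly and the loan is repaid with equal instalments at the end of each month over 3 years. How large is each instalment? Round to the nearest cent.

€4,061.35

i = 0.055/12 = 0.00458333 per month; n = 3·12 = 36.
Annuity-PV factor = 33.117077; PMT = 134500 / 33.117077 = 4,061.3488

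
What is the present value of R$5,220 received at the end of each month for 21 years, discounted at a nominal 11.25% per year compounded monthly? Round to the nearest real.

R$503,778

With 12 periods per year: i = 0.009375, n = 252.
PV = 5220 × [1 − (1+0.009375)^(−252)] / 0.009375 = 5220 × 96.509148 = 503,777.7521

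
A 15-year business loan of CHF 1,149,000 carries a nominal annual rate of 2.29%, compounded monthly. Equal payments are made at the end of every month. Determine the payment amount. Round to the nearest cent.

i = 0.0229/12 = 0.00190833 per month; n = 15·12 = 180.
Annuity-PV factor = 152.218849; PMT = 1.149e+06 / 152.218849 = 7,548.3424

CHF 7,548.34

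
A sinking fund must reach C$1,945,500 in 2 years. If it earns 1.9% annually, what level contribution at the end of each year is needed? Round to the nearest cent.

C$963,595.84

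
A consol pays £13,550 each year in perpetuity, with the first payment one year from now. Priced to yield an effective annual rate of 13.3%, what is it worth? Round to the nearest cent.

PV = C/r = 13550/0.133 = 101,879.6992

£101,879.70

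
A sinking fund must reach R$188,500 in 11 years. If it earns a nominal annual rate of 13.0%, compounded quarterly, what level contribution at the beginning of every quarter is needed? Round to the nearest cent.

R$1,923.48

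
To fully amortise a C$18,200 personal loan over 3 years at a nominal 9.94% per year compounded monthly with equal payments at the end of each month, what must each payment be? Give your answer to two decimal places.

With 12 periods per year: i = 0.00828333, n = 36.
PMT = 18200 / ( [1 − (1+0.00828333)^(−36)] / 0.00828333 ) = 18200 / 31.018308 = 586.7503

C$586.75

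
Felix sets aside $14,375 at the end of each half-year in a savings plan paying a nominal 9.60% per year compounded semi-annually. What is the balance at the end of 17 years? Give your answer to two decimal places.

i = 0.096/2 = 0.048 per half-year; n = 17·2 = 34.
Accumulation factor s(34|0.048) = 81.741867; FV = 14375 × 81.741867 = 1,175,039.3341

$1,175,039.33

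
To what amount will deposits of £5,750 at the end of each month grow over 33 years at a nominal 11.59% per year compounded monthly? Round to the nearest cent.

£26,186,570.61

i = 0.1159/12 = 0.00965833 per month; n = 33·12 = 396.
FV = PMT · [(1+i)^n − 1] / i = 5750 · 4554.186193 = 26,186,570.6094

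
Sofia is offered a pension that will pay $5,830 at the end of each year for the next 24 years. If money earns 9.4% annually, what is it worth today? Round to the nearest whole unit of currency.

Annuity factor a(24|0.094) = 9.406735; PV = 5830 × 9.406735 = 54,841.2679

$54,841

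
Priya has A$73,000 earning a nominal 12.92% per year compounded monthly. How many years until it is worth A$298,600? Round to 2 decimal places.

Periodic rate i = 0.1292/12 = 0.0107667.
n = ln(298600/73000) / ln(1+0.0107667) = ln(4.09041) / 0.010709 = 131.5370 months
= 131.5370/12 years

10.96 years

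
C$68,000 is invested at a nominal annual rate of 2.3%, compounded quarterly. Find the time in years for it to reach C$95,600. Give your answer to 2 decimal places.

14.85 years

Periodic rate i = 0.023/4 = 0.00575.
(1+i)^n = 95600/68000 = 1.40588, so n = ln 1.40588 / ln 1.00575 = 59.4163 quarters
= 59.4163/4 years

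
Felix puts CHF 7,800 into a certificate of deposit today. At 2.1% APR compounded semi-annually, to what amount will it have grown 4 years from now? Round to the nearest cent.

CHF 8,479.79

Periodic rate i = 0.021/2 = 0.0105; n = 4 × 2 = 8 periods.
FV = PV·(1+i)^n = 7,800 × 1.087153 = 8,479.7909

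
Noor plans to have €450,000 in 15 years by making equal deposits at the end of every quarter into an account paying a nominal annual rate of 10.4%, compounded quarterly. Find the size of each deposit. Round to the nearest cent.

€3,192.45

With 4 periods per year: i = 0.026, n = 60.
PMT = 450000 / ( [(1+0.026)^60 − 1] / 0.026 ) = 450000 / 140.957407 = 3,192.4537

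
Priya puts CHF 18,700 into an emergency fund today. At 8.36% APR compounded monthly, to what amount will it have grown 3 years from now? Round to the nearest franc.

i = 0.0836/12 = 0.00696667 per month; n = 3·12 = 36.
FV = PV·(1+i)^n = 18,700 × 1.283936 = 24,009.6046

CHF 24,010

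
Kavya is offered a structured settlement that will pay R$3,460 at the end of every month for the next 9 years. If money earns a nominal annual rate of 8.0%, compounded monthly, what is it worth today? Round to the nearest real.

With 12 periods per year: i = 0.00666667, n = 108.
PV = 3460 × [1 − (1+0.00666667)^(−108)] / 0.00666667 = 3460 × 76.812497 = 265,771.2401

R$265,771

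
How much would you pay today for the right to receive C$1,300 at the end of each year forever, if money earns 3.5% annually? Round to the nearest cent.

C$37,142.86

PV = C/r = 1300/0.035 = 37,142.8571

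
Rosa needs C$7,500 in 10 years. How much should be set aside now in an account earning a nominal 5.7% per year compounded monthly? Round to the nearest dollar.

Periodic rate i = 0.057/12 = 0.00475; n = 10 × 12 = 120 periods.
PV = 7,500 / (1 + 0.00475)^120 = 7,500 / 1.765882 = 4,247.1684

C$4,247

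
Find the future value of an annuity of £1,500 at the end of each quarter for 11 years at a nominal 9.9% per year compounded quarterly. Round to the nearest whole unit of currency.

With 4 periods per year: i = 0.02475, n = 44.
FV = 1500 × [(1+0.02475)^44 − 1] / 0.02475 = 1500 × 78.067377 = 117,101.0654

£117,101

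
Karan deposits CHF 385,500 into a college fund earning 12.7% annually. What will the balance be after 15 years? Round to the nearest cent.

CHF 2,316,771.08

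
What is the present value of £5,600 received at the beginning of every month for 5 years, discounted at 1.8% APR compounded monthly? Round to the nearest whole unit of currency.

£321,575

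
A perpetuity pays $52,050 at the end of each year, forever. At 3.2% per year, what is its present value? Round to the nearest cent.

$1,626,562.50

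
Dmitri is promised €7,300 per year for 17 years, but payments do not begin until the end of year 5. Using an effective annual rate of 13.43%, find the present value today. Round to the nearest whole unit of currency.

€28,980

Value one period before first payment (t=4): 7300 × [1 − (1+0.1343)^(−17)] / 0.1343 = 7300 × 6.571940 = 47,975.1656
Discount back 4 years: 47,975.1656 × (1+0.1343)^(−4) = 47,975.1656 × 0.604071 = 28,980.4253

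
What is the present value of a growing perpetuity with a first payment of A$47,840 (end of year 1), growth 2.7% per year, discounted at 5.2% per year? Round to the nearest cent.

PV = D₁/(r − g) = 47840/(0.052 − 0.027) = 1,913,600.0000

A$1,913,600.00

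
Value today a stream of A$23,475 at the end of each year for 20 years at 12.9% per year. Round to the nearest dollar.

PV = PMT · [1 − (1+i)^(−n)] / i = 23475 · 7.067189 = 165,902.2598

A$165,902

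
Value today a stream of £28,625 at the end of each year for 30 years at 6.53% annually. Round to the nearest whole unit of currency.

£372,645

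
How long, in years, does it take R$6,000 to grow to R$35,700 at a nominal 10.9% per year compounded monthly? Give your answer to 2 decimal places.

16.44 years

Periodic rate i = 0.109/12 = 0.00908333.
(1+i)^n = 35700/6000 = 5.95000, so n = ln 5.95000 / ln 1.00908 = 197.2270 months
= 197.2270/12 years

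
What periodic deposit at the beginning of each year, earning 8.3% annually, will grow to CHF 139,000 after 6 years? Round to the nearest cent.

FV-annuity factor × (1+i) = 8.005152; PMT = 139000 / 8.005152 = 17,363.8175

CHF 17,363.82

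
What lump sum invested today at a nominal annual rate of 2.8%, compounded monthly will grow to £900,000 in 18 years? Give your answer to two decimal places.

£544,017.74

i = 0.028/12 = 0.00233333 per month; n = 18·12 = 216.
PV = FV·(1+i)^(−n) = 900,000 × 0.604464 = 544,017.7365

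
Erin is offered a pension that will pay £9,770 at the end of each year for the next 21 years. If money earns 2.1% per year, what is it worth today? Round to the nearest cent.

£164,537.22

PV = 9770 × [1 − (1+0.021)^(−21)] / 0.021 = 9770 × 16.841067 = 164,537.2249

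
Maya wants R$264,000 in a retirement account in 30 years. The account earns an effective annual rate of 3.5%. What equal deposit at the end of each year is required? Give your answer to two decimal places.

FV-annuity factor = 51.622677; PMT = 264000 / 51.622677 = 5,114.0315

R$5,114.03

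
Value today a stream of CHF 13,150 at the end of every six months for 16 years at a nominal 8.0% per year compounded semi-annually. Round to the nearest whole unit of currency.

i = 0.08/2 = 0.04 per half-year; n = 16·2 = 32.
PV = 13150 × [1 − (1+0.04)^(−32)] / 0.04 = 13150 × 17.873551 = 235,037.2022

CHF 235,037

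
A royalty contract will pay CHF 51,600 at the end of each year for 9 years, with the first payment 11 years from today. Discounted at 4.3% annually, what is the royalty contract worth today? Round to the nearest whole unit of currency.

Value one period before first payment (t=10): 51600 × [1 − (1+0.043)^(−9)] / 0.043 = 51600 × 7.334725 = 378,471.8105
PV₀ = 378,471.8105 / (1+0.043)^10 = 378,471.8105 / 1.523502 = 248,422.2285

CHF 248,422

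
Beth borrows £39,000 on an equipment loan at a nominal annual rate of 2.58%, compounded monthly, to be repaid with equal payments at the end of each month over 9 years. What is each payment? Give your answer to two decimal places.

With 12 periods per year: i = 0.00215, n = 108.
Annuity-PV factor = 96.285961; PMT = 39000 / 96.285961 = 405.0435

£405.04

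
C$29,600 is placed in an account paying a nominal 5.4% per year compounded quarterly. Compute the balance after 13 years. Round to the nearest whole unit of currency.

i = 0.054/4 = 0.0135 per quarter; n = 13·4 = 52.
FV = PV·(1+i)^n = 29,600 × 2.008330 = 59,446.5792

C$59,447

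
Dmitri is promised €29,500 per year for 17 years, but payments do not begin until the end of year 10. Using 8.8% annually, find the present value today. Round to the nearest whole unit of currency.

€119,510

Value one period before first payment (t=9): 29500 × [1 − (1+0.088)^(−17)] / 0.088 = 29500 × 8.654530 = 255,308.6258
PV₀ = 255,308.6258 / (1+0.088)^9 = 255,308.6258 / 2.136289 = 119,510.3256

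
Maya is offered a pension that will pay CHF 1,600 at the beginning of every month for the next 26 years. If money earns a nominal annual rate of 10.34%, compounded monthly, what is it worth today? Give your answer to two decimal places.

CHF 174,405.61

i = 0.1034/12 = 0.00861667 per month; n = 26·12 = 312.
PV = PMT · [1 − (1+i)^(−n)] / i × (1+i) = 1600 · 109.003506 = 174,405.6099
(Beginning-of-period payments → annuity-due factor ×(1+i).)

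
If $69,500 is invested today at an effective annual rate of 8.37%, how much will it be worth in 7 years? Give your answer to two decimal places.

69,500 × (1+0.0837)^7 = 69,500 × 1.755349 = 121,996.7660

$121,996.77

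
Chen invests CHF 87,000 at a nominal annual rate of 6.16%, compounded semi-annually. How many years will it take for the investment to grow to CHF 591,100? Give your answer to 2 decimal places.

31.58 years

Periodic rate i = 0.0616/2 = 0.0308.
n = ln(591100/87000) / ln(1+0.0308) = ln(6.79425) / 0.030335 = 63.1635 half-years
= 63.1635/2 years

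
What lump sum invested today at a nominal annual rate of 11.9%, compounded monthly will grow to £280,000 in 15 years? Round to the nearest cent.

£47,398.10

Periodic rate i = 0.119/12 = 0.00991667; n = 15 × 12 = 180 periods.
PV = FV·(1+i)^(−n) = 280,000 × 0.169279 = 47,398.1002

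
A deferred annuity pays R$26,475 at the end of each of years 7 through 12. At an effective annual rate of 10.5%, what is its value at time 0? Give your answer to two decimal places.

Value one period before first payment (t=6): 26475 × [1 − (1+0.105)^(−6)] / 0.105 = 26475 × 4.292179 = 113,635.4493
Discount back 6 years: 113,635.4493 × (1+0.105)^(−6) = 113,635.4493 × 0.549321 = 62,422.3573

R$62,422.36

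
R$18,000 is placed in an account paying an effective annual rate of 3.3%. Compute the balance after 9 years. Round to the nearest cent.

FV = PV·(1+i)^n = 18,000 × 1.339377 = 24,108.7892

R$24,108.79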